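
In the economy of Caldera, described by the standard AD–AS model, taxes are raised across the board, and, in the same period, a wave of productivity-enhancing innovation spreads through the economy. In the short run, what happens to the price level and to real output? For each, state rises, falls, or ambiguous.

The first event is a negative demand shock: AD shifts left, which by itself pushes P down and Y down.
The second is a favourable supply shock: SRAS shifts right, which by itself pushes P down and Y up.
Both shocks push P down, so P falls. The two shocks push Y in opposite directions, so the effect on Y is ambiguous.

Price level: falls; output: ambiguous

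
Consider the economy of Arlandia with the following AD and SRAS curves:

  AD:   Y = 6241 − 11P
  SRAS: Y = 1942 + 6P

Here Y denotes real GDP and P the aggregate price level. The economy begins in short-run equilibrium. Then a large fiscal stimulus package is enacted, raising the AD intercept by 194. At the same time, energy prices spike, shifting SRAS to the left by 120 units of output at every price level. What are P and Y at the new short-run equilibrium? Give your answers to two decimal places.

After both shocks: AD is Y = 6435 − 11P and SRAS is Y = 1822 + 6P.
Setting them equal: 4613 = 17P, so P = 271.35.
Substituting into AD, Y = 3450.12.

P = 271.35, Y = 3450.12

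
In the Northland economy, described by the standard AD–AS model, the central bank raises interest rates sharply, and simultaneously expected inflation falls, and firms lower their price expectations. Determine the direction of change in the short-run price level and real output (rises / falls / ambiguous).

Price level: falls; output: ambiguous

The first event is a negative demand shock: AD shifts left, which by itself pushes P down and Y down.
The second is a favourable supply shock: SRAS shifts right, which by itself pushes P down and Y up.
Both shocks push P down, so P falls. The two shocks push Y in opposite directions, so the effect on Y is ambiguous.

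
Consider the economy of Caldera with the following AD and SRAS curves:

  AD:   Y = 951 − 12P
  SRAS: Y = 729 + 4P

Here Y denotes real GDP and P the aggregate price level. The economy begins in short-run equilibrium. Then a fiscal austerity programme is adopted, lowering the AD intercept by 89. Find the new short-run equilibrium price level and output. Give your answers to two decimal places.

P = 8.31, Y = 762.25

This is a negative demand shock: AD shifts left.
New AD: Y = 862 − 12P.
Set AD = SRAS: 862 − 12P = 729 + 4P, so 133 = 16P and P = 8.31.
Substituting into AD, Y = 762.25.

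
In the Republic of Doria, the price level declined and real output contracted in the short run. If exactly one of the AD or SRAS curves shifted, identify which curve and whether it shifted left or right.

P fell and Y fell. An AD shift moves P and Y in the same direction; an SRAS shift moves them in opposite directions.
Here P and Y moved in the same direction, so the AD curve shifted.
Since Y fell, AD shifted left.

AD shifted left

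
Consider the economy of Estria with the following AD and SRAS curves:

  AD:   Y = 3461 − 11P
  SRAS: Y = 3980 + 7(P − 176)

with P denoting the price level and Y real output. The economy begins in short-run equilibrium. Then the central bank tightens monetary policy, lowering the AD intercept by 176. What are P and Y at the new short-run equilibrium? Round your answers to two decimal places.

P = 29.83, Y = 2956.83

This is a negative demand shock: AD shifts left.
New AD: Y = 3285 − 11P.
SRAS can be written Y = 2748 + 7P.
Set AD = SRAS: 3285 − 11P = 2748 + 7P, so 537 = 18P and P = 29.83.
Substituting into AD, Y = 2956.83.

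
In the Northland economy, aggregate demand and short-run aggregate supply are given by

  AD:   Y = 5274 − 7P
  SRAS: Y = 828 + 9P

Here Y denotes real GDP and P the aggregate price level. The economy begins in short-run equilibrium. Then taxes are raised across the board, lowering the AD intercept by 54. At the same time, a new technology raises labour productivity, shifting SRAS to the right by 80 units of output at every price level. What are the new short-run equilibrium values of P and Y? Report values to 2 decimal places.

After both shocks: AD is Y = 5220 − 7P and SRAS is Y = 908 + 9P.
Setting them equal: 4312 = 16P, so P = 269.50.
Substituting into AD, Y = 3333.50.

P = 269.50, Y = 3333.50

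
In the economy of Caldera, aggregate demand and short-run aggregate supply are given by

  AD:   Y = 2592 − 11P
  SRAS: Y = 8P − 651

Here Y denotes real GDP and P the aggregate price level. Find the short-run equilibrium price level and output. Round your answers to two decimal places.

Set AD = SRAS: 2592 − 11P = 8P − 651, so 3243 = 19P and P = 170.68.
Substituting into AD, Y = 2592 − 11P = 714.47.

P = 170.68, Y = 714.47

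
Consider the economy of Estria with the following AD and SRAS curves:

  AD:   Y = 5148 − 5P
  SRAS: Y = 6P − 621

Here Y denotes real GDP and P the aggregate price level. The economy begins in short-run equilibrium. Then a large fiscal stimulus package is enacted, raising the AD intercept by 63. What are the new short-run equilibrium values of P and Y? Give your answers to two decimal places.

This is a positive demand shock: AD shifts right.
New AD: Y = 5211 − 5P.
Set AD = SRAS: 5211 − 5P = 6P − 621, so 5832 = 11P and P = 530.18.
Substituting into AD, Y = 2560.09.

P = 530.18, Y = 2560.09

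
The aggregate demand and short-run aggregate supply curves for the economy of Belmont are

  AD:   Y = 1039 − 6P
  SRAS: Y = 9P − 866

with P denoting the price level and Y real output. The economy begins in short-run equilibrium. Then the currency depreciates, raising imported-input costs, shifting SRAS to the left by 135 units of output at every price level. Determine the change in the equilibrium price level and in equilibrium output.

This is a negative supply shock: SRAS shifts left.
New SRAS: Y = 9P − 1001.
Set AD = SRAS: 1039 − 6P = 9P − 1001, so 2040 = 15P and P = 136.
Y = 1039 − 6·136 = 223.
Initially P = 127, Y = 277, so ΔP = +9 and ΔY = -54.

ΔP = +9, ΔY = -54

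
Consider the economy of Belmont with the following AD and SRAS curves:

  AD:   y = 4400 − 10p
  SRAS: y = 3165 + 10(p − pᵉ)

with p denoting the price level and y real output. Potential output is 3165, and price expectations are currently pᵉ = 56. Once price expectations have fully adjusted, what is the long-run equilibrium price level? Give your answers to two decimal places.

Long-run p = 123.50

Short run: with pᵉ = 56, SRAS is y = 2605 + 10p. Setting AD = SRAS gives 1795 = 20p, so p = 89.75 and y = 4400 − 10p = 3502.50.
Output 3502.50 is above potential 3165, so over time expected prices rise and SRAS shifts left until y returns to 3165.
Long run: y = 3165 on the AD curve gives 3165 = 4400 − 10p, so p = 123.50.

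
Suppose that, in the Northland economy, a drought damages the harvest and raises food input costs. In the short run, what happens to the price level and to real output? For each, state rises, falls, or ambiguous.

This is an adverse supply shock: SRAS shifts left.
Moving along the downward-sloping AD curve, P rises and Y falls.

Price level: rises; output: falls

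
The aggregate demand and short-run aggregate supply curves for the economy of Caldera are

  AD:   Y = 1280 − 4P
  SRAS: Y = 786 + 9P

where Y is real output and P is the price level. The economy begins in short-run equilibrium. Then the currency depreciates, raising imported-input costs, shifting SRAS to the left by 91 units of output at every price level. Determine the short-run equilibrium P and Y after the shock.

This is a negative supply shock: SRAS shifts left.
New SRAS: Y = 695 + 9P.
Set AD = SRAS: 1280 − 4P = 695 + 9P, so 585 = 13P and P = 45.
Y = 1280 − 4·45 = 1100.

P = 45, Y = 1100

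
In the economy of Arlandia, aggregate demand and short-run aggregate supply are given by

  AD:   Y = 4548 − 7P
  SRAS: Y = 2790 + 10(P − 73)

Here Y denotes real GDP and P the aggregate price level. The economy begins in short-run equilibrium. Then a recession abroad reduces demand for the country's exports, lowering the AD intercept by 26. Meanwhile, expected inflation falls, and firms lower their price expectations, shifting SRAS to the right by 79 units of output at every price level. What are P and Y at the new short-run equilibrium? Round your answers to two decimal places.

After both shocks: AD is Y = 4522 − 7P and SRAS is Y = 2139 + 10P.
Setting them equal: 2383 = 17P, so P = 140.18.
Substituting into AD, Y = 3540.76.

P = 140.18, Y = 3540.76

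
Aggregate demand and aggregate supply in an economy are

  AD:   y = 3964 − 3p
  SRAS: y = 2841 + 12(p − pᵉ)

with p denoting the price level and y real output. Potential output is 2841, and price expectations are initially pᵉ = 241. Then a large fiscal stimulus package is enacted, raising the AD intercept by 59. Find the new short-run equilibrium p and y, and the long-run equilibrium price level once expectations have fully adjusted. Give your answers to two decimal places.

AD shifts right: new AD is y = 4023 − 3p. With pᵉ = 241, SRAS is y = 12p − 51.
Short run: 4023 − 3p = 12p − 51 gives 4074 = 15p, so p = 271.60 and y = 4023 − 3p = 3208.20.
y = 3208.20 is above potential 2841; expectations adjust and SRAS shifts left until y = 2841.
Long run: on the new AD curve, 2841 = 4023 − 3p gives p = 394.00.

Short run: p = 271.60, y = 3208.20. Long run: p = 394.00.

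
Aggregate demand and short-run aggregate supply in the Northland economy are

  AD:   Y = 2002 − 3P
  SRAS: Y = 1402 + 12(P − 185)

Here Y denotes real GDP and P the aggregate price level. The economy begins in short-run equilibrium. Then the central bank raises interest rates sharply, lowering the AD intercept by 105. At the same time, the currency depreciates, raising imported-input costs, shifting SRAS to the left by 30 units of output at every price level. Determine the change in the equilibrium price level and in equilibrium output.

After both shocks: AD is Y = 1897 − 3P and SRAS is Y = 12P − 848.
Setting them equal: 2745 = 15P, so P = 183.
Y = 1897 − 3·183 = 1348.
Initially P = 188, Y = 1438, so ΔP = -5 and ΔY = -90.

ΔP = -5, ΔY = -90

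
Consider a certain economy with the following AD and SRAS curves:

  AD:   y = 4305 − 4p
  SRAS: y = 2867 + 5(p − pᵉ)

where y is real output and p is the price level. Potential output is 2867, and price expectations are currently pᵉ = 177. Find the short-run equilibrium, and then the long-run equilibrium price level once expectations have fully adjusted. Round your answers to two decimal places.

Short run: with pᵉ = 177, SRAS is y = 1982 + 5p. Setting AD = SRAS gives 2323 = 9p, so p = 258.11 and y = 4305 − 4p = 3272.56.
Output 3272.56 is above potential 2867, so over time expected prices rise and SRAS shifts left until y returns to 2867.
Long run: y = 2867 on the AD curve gives 2867 = 4305 − 4p, so p = 359.50.

Short run: p = 258.11, y = 3272.56. Long run: p = 359.50.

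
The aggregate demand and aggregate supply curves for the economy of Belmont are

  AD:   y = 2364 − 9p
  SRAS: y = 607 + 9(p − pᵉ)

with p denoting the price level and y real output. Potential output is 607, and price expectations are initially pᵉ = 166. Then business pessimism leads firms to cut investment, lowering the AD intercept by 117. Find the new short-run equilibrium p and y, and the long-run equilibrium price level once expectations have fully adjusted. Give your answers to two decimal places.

Short run: p = 174.11, y = 680.00. Long run: p = 182.22.

AD shifts left: new AD is y = 2247 − 9p. With pᵉ = 166, SRAS is y = 9p − 887.
Short run: 2247 − 9p = 9p − 887 gives 3134 = 18p, so p = 174.11 and y = 2247 − 9p = 680.00.
y = 680.00 is above potential 607; expectations adjust and SRAS shifts left until y = 607.
Long run: on the new AD curve, 607 = 2247 − 9p gives p = 182.22.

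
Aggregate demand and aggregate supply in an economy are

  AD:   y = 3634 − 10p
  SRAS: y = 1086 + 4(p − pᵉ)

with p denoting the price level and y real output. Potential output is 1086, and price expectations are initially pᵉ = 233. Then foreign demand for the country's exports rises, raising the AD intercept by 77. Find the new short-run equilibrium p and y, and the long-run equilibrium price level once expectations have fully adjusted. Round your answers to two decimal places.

Short run: p = 254.07, y = 1170.29. Long run: p = 262.50.

AD shifts right: new AD is y = 3711 − 10p. With pᵉ = 233, SRAS is y = 154 + 4p.
Short run: 3711 − 10p = 154 + 4p gives 3557 = 14p, so p = 254.07 and y = 3711 − 10p = 1170.29.
y = 1170.29 is above potential 1086; expectations adjust and SRAS shifts left until y = 1086.
Long run: on the new AD curve, 1086 = 3711 − 10p gives p = 262.50.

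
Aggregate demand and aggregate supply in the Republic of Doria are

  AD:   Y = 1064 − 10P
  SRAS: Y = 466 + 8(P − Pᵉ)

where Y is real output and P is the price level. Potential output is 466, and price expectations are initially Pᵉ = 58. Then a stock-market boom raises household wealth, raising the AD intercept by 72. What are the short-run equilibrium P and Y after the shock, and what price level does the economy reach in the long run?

Short run: P = 63, Y = 506. Long run: P = 67.

AD shifts right: new AD is Y = 1136 − 10P. With Pᵉ = 58, SRAS is Y = 2 + 8P.
Short run: 1136 − 10P = 2 + 8P gives 1134 = 18P, so P = 63 and Y = 1136 − 10·63 = 506.
Y = 506 is above potential 466; expectations adjust and SRAS shifts left until Y = 466.
Long run: on the new AD curve, 466 = 1136 − 10P gives P = 67.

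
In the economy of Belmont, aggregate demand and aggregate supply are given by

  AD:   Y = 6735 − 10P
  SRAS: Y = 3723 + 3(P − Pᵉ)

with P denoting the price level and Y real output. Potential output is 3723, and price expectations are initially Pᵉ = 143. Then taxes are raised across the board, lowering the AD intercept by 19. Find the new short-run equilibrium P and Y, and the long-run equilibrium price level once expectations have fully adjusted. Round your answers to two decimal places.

Short run: P = 263.23, Y = 4083.69. Long run: P = 299.30.

AD shifts left: new AD is Y = 6716 − 10P. With Pᵉ = 143, SRAS is Y = 3294 + 3P.
Short run: 6716 − 10P = 3294 + 3P gives 3422 = 13P, so P = 263.23 and Y = 6716 − 10P = 4083.69.
Y = 4083.69 is above potential 3723; expectations adjust and SRAS shifts left until Y = 3723.
Long run: on the new AD curve, 3723 = 6716 − 10P gives P = 299.30.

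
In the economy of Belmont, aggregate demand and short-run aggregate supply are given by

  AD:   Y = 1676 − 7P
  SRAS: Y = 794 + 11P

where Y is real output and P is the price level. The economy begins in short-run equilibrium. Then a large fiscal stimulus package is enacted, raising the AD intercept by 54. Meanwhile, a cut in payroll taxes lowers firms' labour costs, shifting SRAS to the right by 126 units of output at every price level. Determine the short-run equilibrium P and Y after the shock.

P = 45, Y = 1415

After both shocks: AD is Y = 1730 − 7P and SRAS is Y = 920 + 11P.
Setting them equal: 810 = 18P, so P = 45.
Y = 1730 − 7·45 = 1415.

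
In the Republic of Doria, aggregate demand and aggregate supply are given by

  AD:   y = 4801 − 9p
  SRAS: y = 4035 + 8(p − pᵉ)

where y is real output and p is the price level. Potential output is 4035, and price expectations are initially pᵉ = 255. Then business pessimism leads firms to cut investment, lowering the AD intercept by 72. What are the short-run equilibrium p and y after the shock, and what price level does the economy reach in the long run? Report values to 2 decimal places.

Short run: p = 160.82, y = 3281.59. Long run: p = 77.11.

AD shifts left: new AD is y = 4729 − 9p. With pᵉ = 255, SRAS is y = 1995 + 8p.
Short run: 4729 − 9p = 1995 + 8p gives 2734 = 17p, so p = 160.82 and y = 4729 − 9p = 3281.59.
y = 3281.59 is below potential 4035; expectations adjust and SRAS shifts right until y = 4035.
Long run: on the new AD curve, 4035 = 4729 − 9p gives p = 77.11.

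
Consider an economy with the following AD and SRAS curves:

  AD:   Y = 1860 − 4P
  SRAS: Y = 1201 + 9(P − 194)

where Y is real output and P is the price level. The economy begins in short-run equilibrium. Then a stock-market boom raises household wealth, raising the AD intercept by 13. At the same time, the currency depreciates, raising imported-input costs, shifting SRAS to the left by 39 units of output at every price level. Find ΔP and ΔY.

ΔP = +4, ΔY = -3

After both shocks: AD is Y = 1873 − 4P and SRAS is Y = 9P − 584.
Setting them equal: 2457 = 13P, so P = 189.
Y = 1873 − 4·189 = 1117.
Initially P = 185, Y = 1120, so ΔP = +4 and ΔY = -3.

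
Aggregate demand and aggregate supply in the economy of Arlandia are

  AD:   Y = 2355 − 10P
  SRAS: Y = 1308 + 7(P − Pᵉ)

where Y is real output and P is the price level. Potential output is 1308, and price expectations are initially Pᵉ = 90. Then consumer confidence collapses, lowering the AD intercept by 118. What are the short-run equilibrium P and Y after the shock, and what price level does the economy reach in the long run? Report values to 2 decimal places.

AD shifts left: new AD is Y = 2237 − 10P. With Pᵉ = 90, SRAS is Y = 678 + 7P.
Short run: 2237 − 10P = 678 + 7P gives 1559 = 17P, so P = 91.71 and Y = 2237 − 10P = 1319.94.
Y = 1319.94 is above potential 1308; expectations adjust and SRAS shifts left until Y = 1308.
Long run: on the new AD curve, 1308 = 2237 − 10P gives P = 92.90.

Short run: P = 91.71, Y = 1319.94. Long run: P = 92.90.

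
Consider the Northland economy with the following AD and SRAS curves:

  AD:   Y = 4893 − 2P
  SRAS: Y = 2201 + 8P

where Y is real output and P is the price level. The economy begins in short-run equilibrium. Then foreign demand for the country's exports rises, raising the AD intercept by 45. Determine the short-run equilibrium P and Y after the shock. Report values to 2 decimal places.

This is a positive demand shock: AD shifts right.
New AD: Y = 4938 − 2P.
Set AD = SRAS: 4938 − 2P = 2201 + 8P, so 2737 = 10P and P = 273.70.
Substituting into AD, Y = 4390.60.

P = 273.70, Y = 4390.60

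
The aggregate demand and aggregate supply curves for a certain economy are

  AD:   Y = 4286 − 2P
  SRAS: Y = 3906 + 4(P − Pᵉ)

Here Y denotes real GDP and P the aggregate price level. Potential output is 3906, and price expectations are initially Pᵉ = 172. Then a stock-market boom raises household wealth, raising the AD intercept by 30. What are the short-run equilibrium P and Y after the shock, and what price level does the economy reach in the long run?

Short run: P = 183, Y = 3950. Long run: P = 205.

AD shifts right: new AD is Y = 4316 − 2P. With Pᵉ = 172, SRAS is Y = 3218 + 4P.
Short run: 4316 − 2P = 3218 + 4P gives 1098 = 6P, so P = 183 and Y = 4316 − 2·183 = 3950.
Y = 3950 is above potential 3906; expectations adjust and SRAS shifts left until Y = 3906.
Long run: on the new AD curve, 3906 = 4316 − 2P gives P = 205.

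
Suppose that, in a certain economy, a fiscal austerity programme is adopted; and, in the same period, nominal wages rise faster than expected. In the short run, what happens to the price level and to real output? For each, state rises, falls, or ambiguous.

The first event is a negative demand shock: AD shifts left, which by itself pushes P down and Y down.
The second is an adverse supply shock: SRAS shifts left, which by itself pushes P up and Y down.
The two shocks push P in opposite directions, so the effect on P is ambiguous. Both shocks push Y down, so Y falls.

Price level: ambiguous; output: falls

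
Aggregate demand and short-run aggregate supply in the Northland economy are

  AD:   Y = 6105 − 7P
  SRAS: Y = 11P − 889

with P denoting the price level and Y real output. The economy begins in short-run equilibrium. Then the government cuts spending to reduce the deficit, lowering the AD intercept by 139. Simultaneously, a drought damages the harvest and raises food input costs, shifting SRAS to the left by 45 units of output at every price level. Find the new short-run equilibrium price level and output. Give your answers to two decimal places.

P = 383.33, Y = 3282.67

After both shocks: AD is Y = 5966 − 7P and SRAS is Y = 11P − 934.
Setting them equal: 6900 = 18P, so P = 383.33.
Substituting into AD, Y = 3282.67.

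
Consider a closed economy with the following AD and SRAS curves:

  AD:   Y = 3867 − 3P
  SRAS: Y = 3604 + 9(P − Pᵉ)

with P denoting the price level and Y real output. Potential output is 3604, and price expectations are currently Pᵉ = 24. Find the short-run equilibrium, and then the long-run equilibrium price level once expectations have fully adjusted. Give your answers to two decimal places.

Short run: with Pᵉ = 24, SRAS is Y = 3388 + 9P. Setting AD = SRAS gives 479 = 12P, so P = 39.92 and Y = 3867 − 3P = 3747.25.
Output 3747.25 is above potential 3604, so over time expected prices rise and SRAS shifts left until Y returns to 3604.
Long run: Y = 3604 on the AD curve gives 3604 = 3867 − 3P, so P = 87.67.

Short run: P = 39.92, Y = 3747.25. Long run: P = 87.67.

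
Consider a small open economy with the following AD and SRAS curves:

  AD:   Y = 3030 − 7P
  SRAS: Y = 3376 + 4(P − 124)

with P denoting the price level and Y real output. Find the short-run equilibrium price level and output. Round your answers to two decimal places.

Write SRAS as Y = 3376 + 4P − 496 = 2880 + 4P.
Set AD = SRAS: 3030 − 7P = 2880 + 4P, so 150 = 11P and P = 13.64.
Substituting into AD, Y = 3030 − 7P = 2934.55.

P = 13.64, Y = 2934.55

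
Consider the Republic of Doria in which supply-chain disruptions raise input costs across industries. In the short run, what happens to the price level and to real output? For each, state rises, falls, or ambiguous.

Price level: rises; output: falls

This is an adverse supply shock: SRAS shifts left.
Moving along the downward-sloping AD curve, P rises and Y falls.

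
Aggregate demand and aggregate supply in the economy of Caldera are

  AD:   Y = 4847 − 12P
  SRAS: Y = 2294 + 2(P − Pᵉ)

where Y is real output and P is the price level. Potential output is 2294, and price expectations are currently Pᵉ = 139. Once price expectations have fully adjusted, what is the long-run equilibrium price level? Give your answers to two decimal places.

Short run: with Pᵉ = 139, SRAS is Y = 2016 + 2P. Setting AD = SRAS gives 2831 = 14P, so P = 202.21 and Y = 4847 − 12P = 2420.43.
Output 2420.43 is above potential 2294, so over time expected prices rise and SRAS shifts left until Y returns to 2294.
Long run: Y = 2294 on the AD curve gives 2294 = 4847 − 12P, so P = 212.75.

Long-run P = 212.75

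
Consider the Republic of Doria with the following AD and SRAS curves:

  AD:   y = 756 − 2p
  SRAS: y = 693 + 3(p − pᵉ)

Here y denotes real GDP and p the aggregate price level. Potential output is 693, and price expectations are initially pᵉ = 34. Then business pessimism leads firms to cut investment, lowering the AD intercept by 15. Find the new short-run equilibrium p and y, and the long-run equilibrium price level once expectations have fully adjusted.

Short run: p = 30, y = 681. Long run: p = 24.

AD shifts left: new AD is y = 741 − 2p. With pᵉ = 34, SRAS is y = 591 + 3p.
Short run: 741 − 2p = 591 + 3p gives 150 = 5p, so p = 30 and y = 741 − 2·30 = 681.
y = 681 is below potential 693; expectations adjust and SRAS shifts right until y = 693.
Long run: on the new AD curve, 693 = 741 − 2p gives p = 24.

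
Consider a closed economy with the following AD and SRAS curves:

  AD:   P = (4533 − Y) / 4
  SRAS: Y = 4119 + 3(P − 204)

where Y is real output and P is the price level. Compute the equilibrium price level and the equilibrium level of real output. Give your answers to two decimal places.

Write SRAS as Y = 4119 + 3P − 612 = 3507 + 3P.
Rearrange AD to Y = 4533 − 4P.
Set AD = SRAS: 4533 − 4P = 3507 + 3P, so 1026 = 7P and P = 146.57.
Substituting into AD, Y = 4533 − 4P = 3946.71.

P = 146.57, Y = 3946.71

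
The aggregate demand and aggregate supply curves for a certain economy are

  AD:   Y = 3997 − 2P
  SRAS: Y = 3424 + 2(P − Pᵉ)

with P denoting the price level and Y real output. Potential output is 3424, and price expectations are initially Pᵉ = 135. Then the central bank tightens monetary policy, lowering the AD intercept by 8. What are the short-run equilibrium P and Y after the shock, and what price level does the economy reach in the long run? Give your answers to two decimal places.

AD shifts left: new AD is Y = 3989 − 2P. With Pᵉ = 135, SRAS is Y = 3154 + 2P.
Short run: 3989 − 2P = 3154 + 2P gives 835 = 4P, so P = 208.75 and Y = 3989 − 2P = 3571.50.
Y = 3571.50 is above potential 3424; expectations adjust and SRAS shifts left until Y = 3424.
Long run: on the new AD curve, 3424 = 3989 − 2P gives P = 282.50.

Short run: P = 208.75, Y = 3571.50. Long run: P = 282.50.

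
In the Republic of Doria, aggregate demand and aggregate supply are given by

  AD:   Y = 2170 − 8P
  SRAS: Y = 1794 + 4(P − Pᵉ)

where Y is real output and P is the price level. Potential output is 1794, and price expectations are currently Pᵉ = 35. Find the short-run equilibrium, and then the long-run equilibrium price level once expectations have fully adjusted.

Short run: P = 43, Y = 1826. Long run: P = 47.

Short run: with Pᵉ = 35, SRAS is Y = 1654 + 4P. Setting AD = SRAS gives 516 = 12P, so P = 43 and Y = 2170 − 8·43 = 1826.
Output 1826 is above potential 1794, so over time expected prices rise and SRAS shifts left until Y returns to 1794.
Long run: Y = 1794 on the AD curve gives 1794 = 2170 − 8P, so P = 47.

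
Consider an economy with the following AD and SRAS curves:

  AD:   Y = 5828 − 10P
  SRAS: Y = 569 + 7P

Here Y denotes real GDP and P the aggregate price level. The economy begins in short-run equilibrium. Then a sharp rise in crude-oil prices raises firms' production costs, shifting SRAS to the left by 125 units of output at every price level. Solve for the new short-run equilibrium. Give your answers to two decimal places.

This is a negative supply shock: SRAS shifts left.
New SRAS: Y = 444 + 7P.
Set AD = SRAS: 5828 − 10P = 444 + 7P, so 5384 = 17P and P = 316.71.
Substituting into AD, Y = 2660.94.

P = 316.71, Y = 2660.94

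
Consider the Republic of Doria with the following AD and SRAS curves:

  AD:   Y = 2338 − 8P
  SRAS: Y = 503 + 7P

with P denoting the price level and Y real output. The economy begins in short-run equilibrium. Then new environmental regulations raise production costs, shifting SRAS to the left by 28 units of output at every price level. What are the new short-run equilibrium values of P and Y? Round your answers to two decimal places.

P = 124.20, Y = 1344.40

This is a negative supply shock: SRAS shifts left.
New SRAS: Y = 475 + 7P.
Set AD = SRAS: 2338 − 8P = 475 + 7P, so 1863 = 15P and P = 124.20.
Substituting into AD, Y = 1344.40.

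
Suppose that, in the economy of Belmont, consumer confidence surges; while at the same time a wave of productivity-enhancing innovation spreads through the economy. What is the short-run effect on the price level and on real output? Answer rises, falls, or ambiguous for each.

Price level: ambiguous; output: rises

The first event is a positive demand shock: AD shifts right, which by itself pushes P up and Y up.
The second is a favourable supply shock: SRAS shifts right, which by itself pushes P down and Y up.
The two shocks push P in opposite directions, so the effect on P is ambiguous. Both shocks push Y up, so Y rises.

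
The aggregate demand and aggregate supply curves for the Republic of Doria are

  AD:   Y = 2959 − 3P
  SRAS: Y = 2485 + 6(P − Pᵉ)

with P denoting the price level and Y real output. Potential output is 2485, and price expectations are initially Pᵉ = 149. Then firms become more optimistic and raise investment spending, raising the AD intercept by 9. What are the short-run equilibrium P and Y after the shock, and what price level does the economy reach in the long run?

Short run: P = 153, Y = 2509. Long run: P = 161.

AD shifts right: new AD is Y = 2968 − 3P. With Pᵉ = 149, SRAS is Y = 1591 + 6P.
Short run: 2968 − 3P = 1591 + 6P gives 1377 = 9P, so P = 153 and Y = 2968 − 3·153 = 2509.
Y = 2509 is above potential 2485; expectations adjust and SRAS shifts left until Y = 2485.
Long run: on the new AD curve, 2485 = 2968 − 3P gives P = 161.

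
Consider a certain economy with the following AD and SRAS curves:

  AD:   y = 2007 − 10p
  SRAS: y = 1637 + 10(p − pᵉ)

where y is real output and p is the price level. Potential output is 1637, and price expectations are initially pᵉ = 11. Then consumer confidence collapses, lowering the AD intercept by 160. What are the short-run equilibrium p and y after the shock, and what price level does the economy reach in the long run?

Short run: p = 16, y = 1687. Long run: p = 21.

AD shifts left: new AD is y = 1847 − 10p. With pᵉ = 11, SRAS is y = 1527 + 10p.
Short run: 1847 − 10p = 1527 + 10p gives 320 = 20p, so p = 16 and y = 1847 − 10·16 = 1687.
y = 1687 is above potential 1637; expectations adjust and SRAS shifts left until y = 1637.
Long run: on the new AD curve, 1637 = 1847 − 10p gives p = 21.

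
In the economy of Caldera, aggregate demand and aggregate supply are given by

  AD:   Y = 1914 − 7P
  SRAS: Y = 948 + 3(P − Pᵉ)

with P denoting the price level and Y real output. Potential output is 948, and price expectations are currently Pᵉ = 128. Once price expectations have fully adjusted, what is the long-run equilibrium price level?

Long-run P = 138

Short run: with Pᵉ = 128, SRAS is Y = 564 + 3P. Setting AD = SRAS gives 1350 = 10P, so P = 135 and Y = 1914 − 7·135 = 969.
Output 969 is above potential 948, so over time expected prices rise and SRAS shifts left until Y returns to 948.
Long run: Y = 948 on the AD curve gives 948 = 1914 − 7P, so P = 138.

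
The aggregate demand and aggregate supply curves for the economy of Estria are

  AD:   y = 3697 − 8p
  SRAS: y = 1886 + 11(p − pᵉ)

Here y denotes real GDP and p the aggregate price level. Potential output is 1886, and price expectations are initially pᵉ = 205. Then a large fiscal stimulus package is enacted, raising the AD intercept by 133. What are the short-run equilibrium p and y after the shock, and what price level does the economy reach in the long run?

Short run: p = 221, y = 2062. Long run: p = 243.

AD shifts right: new AD is y = 3830 − 8p. With pᵉ = 205, SRAS is y = 11p − 369.
Short run: 3830 − 8p = 11p − 369 gives 4199 = 19p, so p = 221 and y = 3830 − 8·221 = 2062.
y = 2062 is above potential 1886; expectations adjust and SRAS shifts left until y = 1886.
Long run: on the new AD curve, 1886 = 3830 − 8p gives p = 243.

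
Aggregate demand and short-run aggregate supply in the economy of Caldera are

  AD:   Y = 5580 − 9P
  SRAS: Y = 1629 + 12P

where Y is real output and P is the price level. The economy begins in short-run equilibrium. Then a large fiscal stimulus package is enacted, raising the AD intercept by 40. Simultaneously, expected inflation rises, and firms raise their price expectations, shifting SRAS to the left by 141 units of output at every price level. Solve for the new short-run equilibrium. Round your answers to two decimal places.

After both shocks: AD is Y = 5620 − 9P and SRAS is Y = 1488 + 12P.
Setting them equal: 4132 = 21P, so P = 196.76.
Substituting into AD, Y = 3849.14.

P = 196.76, Y = 3849.14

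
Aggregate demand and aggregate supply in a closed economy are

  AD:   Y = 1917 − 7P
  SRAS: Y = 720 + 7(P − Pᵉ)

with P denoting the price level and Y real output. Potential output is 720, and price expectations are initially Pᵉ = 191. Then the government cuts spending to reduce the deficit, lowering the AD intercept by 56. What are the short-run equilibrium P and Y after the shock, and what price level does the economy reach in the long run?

AD shifts left: new AD is Y = 1861 − 7P. With Pᵉ = 191, SRAS is Y = 7P − 617.
Short run: 1861 − 7P = 7P − 617 gives 2478 = 14P, so P = 177 and Y = 1861 − 7·177 = 622.
Y = 622 is below potential 720; expectations adjust and SRAS shifts right until Y = 720.
Long run: on the new AD curve, 720 = 1861 − 7P gives P = 163.

Short run: P = 177, Y = 622. Long run: P = 163.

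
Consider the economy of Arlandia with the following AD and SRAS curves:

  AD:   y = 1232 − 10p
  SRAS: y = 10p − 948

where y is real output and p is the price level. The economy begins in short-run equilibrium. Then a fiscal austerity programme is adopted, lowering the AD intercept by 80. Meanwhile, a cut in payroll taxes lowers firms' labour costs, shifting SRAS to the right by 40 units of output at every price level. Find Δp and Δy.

After both shocks: AD is y = 1152 − 10p and SRAS is y = 10p − 908.
Setting them equal: 2060 = 20p, so p = 103.
y = 1152 − 10·103 = 122.
Initially p = 109, y = 142, so Δp = -6 and Δy = -20.

Δp = -6, Δy = -20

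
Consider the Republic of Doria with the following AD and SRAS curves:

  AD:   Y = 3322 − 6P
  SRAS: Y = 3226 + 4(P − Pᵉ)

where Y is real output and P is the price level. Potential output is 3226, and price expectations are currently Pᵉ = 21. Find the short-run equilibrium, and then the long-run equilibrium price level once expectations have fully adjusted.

Short run: P = 18, Y = 3214. Long run: P = 16.

Short run: with Pᵉ = 21, SRAS is Y = 3142 + 4P. Setting AD = SRAS gives 180 = 10P, so P = 18 and Y = 3322 − 6·18 = 3214.
Output 3214 is below potential 3226, so over time expected prices fall and SRAS shifts right until Y returns to 3226.
Long run: Y = 3226 on the AD curve gives 3226 = 3322 − 6P, so P = 16.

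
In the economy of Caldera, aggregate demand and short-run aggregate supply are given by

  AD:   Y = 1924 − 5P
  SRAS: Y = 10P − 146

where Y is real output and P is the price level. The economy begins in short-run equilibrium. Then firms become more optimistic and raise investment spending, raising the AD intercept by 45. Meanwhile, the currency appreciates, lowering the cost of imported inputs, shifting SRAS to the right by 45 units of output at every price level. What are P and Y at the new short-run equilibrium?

P = 138, Y = 1279

After both shocks: AD is Y = 1969 − 5P and SRAS is Y = 10P − 101.
Setting them equal: 2070 = 15P, so P = 138.
Y = 1969 − 5·138 = 1279.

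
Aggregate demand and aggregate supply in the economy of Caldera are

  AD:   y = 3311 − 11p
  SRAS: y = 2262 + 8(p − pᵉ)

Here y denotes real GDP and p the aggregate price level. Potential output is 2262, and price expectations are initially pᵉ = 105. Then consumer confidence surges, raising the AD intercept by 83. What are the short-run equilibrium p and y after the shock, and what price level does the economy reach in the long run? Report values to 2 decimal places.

AD shifts right: new AD is y = 3394 − 11p. With pᵉ = 105, SRAS is y = 1422 + 8p.
Short run: 3394 − 11p = 1422 + 8p gives 1972 = 19p, so p = 103.79 and y = 3394 − 11p = 2252.32.
y = 2252.32 is below potential 2262; expectations adjust and SRAS shifts right until y = 2262.
Long run: on the new AD curve, 2262 = 3394 − 11p gives p = 102.91.

Short run: p = 103.79, y = 2252.32. Long run: p = 102.91.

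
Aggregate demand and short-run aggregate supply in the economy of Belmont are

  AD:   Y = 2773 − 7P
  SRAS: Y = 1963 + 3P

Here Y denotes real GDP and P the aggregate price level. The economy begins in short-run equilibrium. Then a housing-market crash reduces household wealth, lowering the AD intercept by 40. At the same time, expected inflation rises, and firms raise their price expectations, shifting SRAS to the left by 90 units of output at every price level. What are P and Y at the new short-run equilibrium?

P = 86, Y = 2131

After both shocks: AD is Y = 2733 − 7P and SRAS is Y = 1873 + 3P.
Setting them equal: 860 = 10P, so P = 86.
Y = 2733 − 7·86 = 2131.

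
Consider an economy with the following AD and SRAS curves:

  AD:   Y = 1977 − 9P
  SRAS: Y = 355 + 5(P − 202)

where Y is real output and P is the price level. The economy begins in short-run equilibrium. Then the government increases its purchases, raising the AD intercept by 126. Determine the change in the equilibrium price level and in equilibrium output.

This is a positive demand shock: AD shifts right.
New AD: Y = 2103 − 9P.
SRAS can be written Y = 5P − 655.
Set AD = SRAS: 2103 − 9P = 5P − 655, so 2758 = 14P and P = 197.
Y = 2103 − 9·197 = 330.
Initially P = 188, Y = 285, so ΔP = +9 and ΔY = +45.

ΔP = +9, ΔY = +45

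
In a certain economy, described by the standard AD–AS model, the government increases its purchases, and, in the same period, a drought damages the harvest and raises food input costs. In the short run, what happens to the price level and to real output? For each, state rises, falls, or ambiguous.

The first event is a positive demand shock: AD shifts right, which by itself pushes P up and Y up.
The second is an adverse supply shock: SRAS shifts left, which by itself pushes P up and Y down.
Both shocks push P up, so P rises. The two shocks push Y in opposite directions, so the effect on Y is ambiguous.

Price level: rises; output: ambiguous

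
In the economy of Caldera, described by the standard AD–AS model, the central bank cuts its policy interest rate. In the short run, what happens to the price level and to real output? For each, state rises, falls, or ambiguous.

This is a positive demand shock: AD shifts right.
Moving along the upward-sloping SRAS curve, P rises and Y rises.

Price level: rises; output: rises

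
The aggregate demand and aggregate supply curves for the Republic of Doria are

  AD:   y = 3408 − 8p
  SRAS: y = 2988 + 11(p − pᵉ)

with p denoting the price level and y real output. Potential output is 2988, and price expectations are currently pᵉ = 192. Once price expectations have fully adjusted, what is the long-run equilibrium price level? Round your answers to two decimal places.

Short run: with pᵉ = 192, SRAS is y = 876 + 11p. Setting AD = SRAS gives 2532 = 19p, so p = 133.26 and y = 3408 − 8p = 2341.89.
Output 2341.89 is below potential 2988, so over time expected prices fall and SRAS shifts right until y returns to 2988.
Long run: y = 2988 on the AD curve gives 2988 = 3408 − 8p, so p = 52.50.

Long-run p = 52.50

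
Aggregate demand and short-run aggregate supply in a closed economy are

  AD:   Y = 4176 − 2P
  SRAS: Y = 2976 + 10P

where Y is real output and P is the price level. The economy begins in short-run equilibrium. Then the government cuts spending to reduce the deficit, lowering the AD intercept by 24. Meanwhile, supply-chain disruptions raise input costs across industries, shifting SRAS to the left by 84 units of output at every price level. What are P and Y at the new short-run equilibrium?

After both shocks: AD is Y = 4152 − 2P and SRAS is Y = 2892 + 10P.
Setting them equal: 1260 = 12P, so P = 105.
Y = 4152 − 2·105 = 3942.

P = 105, Y = 3942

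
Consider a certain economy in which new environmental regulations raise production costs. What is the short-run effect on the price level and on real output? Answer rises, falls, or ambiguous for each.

This is an adverse supply shock: SRAS shifts left.
Moving along the downward-sloping AD curve, P rises and Y falls.

Price level: rises; output: falls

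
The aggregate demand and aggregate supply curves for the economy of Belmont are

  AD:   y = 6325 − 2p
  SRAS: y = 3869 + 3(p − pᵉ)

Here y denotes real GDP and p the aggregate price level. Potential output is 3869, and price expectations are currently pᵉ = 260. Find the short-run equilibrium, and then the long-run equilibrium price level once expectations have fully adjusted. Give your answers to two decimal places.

Short run: with pᵉ = 260, SRAS is y = 3089 + 3p. Setting AD = SRAS gives 3236 = 5p, so p = 647.20 and y = 6325 − 2p = 5030.60.
Output 5030.60 is above potential 3869, so over time expected prices rise and SRAS shifts left until y returns to 3869.
Long run: y = 3869 on the AD curve gives 3869 = 6325 − 2p, so p = 1228.00.

Short run: p = 647.20, y = 5030.60. Long run: p = 1228.00.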